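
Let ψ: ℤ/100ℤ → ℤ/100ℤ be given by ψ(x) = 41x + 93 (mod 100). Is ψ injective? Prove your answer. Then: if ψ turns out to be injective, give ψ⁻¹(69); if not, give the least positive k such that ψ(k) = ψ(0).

Suppose ψ(u) = ψ(v) in ℤ/100ℤ. Then 41u + 93 ≡ 41v + 93 (mod 100), hence 41(u − v) ≡ 0 (mod 100).
Since gcd(41, 100) = 1, 41 is invertible modulo 100, thus u − v ≡ 0 (mod 100), i.e. u = v.
So ψ is injective.
We now compute 41⁻¹ mod 100 explicitly. Euclid's algorithm: 100 = 2·41 + 18, 41 = 2·18 + 5, 18 = 3·5 + 3, 5 = 1·3 + 2, 3 = 1·2 + 1; back-substituting gives 1 = 61·41 − 25·100, so 41⁻¹ ≡ 61 (mod 100).
Since ψ is injective, we compute ψ⁻¹(69): solve 41x + 93 ≡ 69 (mod 100), i.e. 41x ≡ 76 (mod 100).
Multiplying by 41⁻¹ = 61 gives x ≡ 61·76 = 4636 = 46·100 + 36 ≡ 36 (mod 100).
Check: ψ(36) = 41·36 + 93 = 1569 = 15·100 + 69 ≡ 69 (mod 100).

36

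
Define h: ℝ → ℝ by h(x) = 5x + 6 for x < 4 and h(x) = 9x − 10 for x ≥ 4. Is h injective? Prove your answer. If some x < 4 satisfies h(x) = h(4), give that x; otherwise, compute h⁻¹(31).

41/9

Both pieces are strictly increasing (slopes 5 and 9), so each is injective on its own interval.
The left piece maps (−∞, 4) onto (−∞, 26); the right piece maps [4, ∞) onto [26, ∞).
These images are disjoint, so no value is attained by both pieces. So h is injective.
Because the two images are disjoint, no x < 4 has h(x) = h(4), so we compute h⁻¹(31): 31 lies in [26, ∞), so solve 9x − 10 = 31: x = (31 + 10)/9 = 41/9.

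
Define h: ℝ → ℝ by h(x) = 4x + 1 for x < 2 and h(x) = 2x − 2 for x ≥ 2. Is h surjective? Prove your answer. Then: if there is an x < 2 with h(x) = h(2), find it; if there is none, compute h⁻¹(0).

Both pieces are strictly increasing (slopes 4 and 2), so each is injective on its own interval.
The left piece maps (−∞, 2) onto (−∞, 9); the right piece maps [2, ∞) onto [2, ∞).
The union (−∞, 9) ∪ [2, ∞) covers ℝ, so h is surjective.
For the follow-up: the images overlap, so an x < 2 with h(x) = h(2) exists. h(2) = 2; solving 4x + 1 = 2 for x < 2 gives x = (2 − 1)/4 = 1/4.

1/4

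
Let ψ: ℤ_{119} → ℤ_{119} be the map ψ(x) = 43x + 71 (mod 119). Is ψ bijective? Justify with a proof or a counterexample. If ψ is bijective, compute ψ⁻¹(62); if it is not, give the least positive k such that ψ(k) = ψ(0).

Recall: ψ is injective if ψ(u) = ψ(v) implies u = v.
If ψ(u) = ψ(v), then 43u ≡ 43v (mod 119). Because gcd(43, 119) = 1, we may cancel 43 to get u ≡ v (mod 119).
We now compute 43⁻¹ mod 119 explicitly. Euclid's algorithm: 119 = 2·43 + 33, 43 = 1·33 + 10, 33 = 3·10 + 3, 10 = 3·3 + 1; back-substituting gives 1 = 36·43 − 13·119, so 43⁻¹ ≡ 36 (mod 119).
For any y ∈ ℤ_{119}, x = 36(y − 71) mod 119 satisfies ψ(x) = 43·36(y − 71) + 71 ≡ y (since 43·36 ≡ 1 mod 119). So every y has a preimage.
So ψ is bijective.
Since ψ is bijective, we compute ψ⁻¹(62): solve 43x + 71 ≡ 62 (mod 119), i.e. 43x ≡ 110 (mod 119).
Multiplying by 43⁻¹ = 36 gives x ≡ 36·110 = 3960 = 33·119 + 33 ≡ 33 (mod 119).
Check: ψ(33) = 43·33 + 71 = 1490 = 12·119 + 62 ≡ 62 (mod 119).

33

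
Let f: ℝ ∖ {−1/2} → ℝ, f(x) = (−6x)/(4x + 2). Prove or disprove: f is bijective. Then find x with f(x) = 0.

If f(x) = −3/2, cross-multiplying gives 4(−6x) = −6(4x + 2), which simplifies to 0 = −12 — false.  So −3/2 has no preimage and f is not surjective.
So f is not bijective.
Solving f(x) = 0: cross-multiplying gives −6x = 0(4x + 2), which rearranges to −6x = 0, so x = 0.

0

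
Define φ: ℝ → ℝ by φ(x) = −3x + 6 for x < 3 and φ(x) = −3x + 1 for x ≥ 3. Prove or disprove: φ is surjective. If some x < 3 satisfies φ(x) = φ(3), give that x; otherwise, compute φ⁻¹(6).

Both pieces are strictly decreasing (slopes −3 and −3), so each is injective on its own interval.
The left piece maps (−∞, 3) onto (−3, ∞); the right piece maps [3, ∞) onto (−∞, −8].
The union (−3, ∞) ∪ (−∞, −8] omits the interval between −3 and −8; in particular −3 has no preimage. So φ is not surjective.
Because the two images are disjoint, no x < 3 has φ(x) = φ(3), so we compute φ⁻¹(6): 6 lies in (−3, ∞), so solve −3x + 6 = 6: x = (6 − 6)/(−3) = 0.

0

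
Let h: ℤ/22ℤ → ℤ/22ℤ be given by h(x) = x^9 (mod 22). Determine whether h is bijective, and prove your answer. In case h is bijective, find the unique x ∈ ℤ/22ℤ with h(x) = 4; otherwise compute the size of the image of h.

14

Computing x^9 mod 22 for each x (by repeated squaring, reducing mod 22 at every step), the values h(0), h(1), …, h(21) are: 0, 1, 6, 15, 14, 9, 2, 19, 18, 5, 10, 11, 12, 17, 4, 3, 20, 13, 8, 7, 16, 21.
Every element of ℤ/22ℤ appears exactly once in this list, so h is a bijection, and in particular bijective.
Since h is bijective, we read off the preimage of 4 from the same table: h(14) = 4, so h⁻¹(4) = 14.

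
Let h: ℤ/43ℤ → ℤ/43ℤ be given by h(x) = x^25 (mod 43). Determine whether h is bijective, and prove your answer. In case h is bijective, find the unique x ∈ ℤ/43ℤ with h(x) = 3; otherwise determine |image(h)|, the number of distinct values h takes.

Since 43 is prime, the nonzero elements of ℤ/43ℤ form a cyclic group of order 42.
As gcd(25, 42) = 1, raising to the 25th power is a bijection on this group: if x_1^25 ≡ x_2^25 then (x_1x_2^{−1})^25 = 1, and the only element of order dividing gcd(25, 42) = 1 is 1, so x_1 = x_2.
With h(0) = 0 this makes h injective on all of ℤ/43ℤ, hence bijective (finite equal-size domain and codomain). In particular h is bijective.
Since h is bijective, we find the preimage of 3. The inverse of x ↦ x^25 on (ℤ/43ℤ)^× is x ↦ x^37, because 25·37 = 925 = 22·42 + 1 ≡ 1 (mod 42) and x^{42} = 1 for x ≠ 0 (Fermat). So h⁻¹(3) = 3^37 mod 43.
Repeated squaring mod 43: 3^1 ≡ 3, 3^2 ≡ 3² = 9, 3^4 ≡ 9² = 81 ≡ 38, 3^8 ≡ 38² = 1444 ≡ 25, 3^16 ≡ 25² = 625 ≡ 23, 3^32 ≡ 23² = 529 ≡ 13. Since 37 = 32 + 4 + 1, 3^37 ≡ 13·38·3: 13·38 = 494 ≡ 21, then 21·3 = 63 ≡ 20. So 3^37 ≡ 20 (mod 43).
Hence h⁻¹(3) = 20.

20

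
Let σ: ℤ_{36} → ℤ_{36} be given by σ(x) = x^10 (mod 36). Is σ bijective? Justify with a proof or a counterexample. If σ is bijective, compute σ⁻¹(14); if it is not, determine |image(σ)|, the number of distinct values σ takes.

8

σ(0) = 0^10 = 0.
σ(6): Repeated squaring mod 36: 6^1 ≡ 6, 6^2 ≡ 6² = 36 ≡ 0, 6^4 ≡ 0² = 0, 6^8 ≡ 0² = 0. Since 10 = 8 + 2, 6^10 ≡ 0·0: 0·0 = 0. So 6^10 ≡ 0 (mod 36).
So σ(0) = σ(6) = 0 while 0 ≠ 6, therefore σ is not injective, hence not bijective.
Since σ is not bijective, we determine |image(σ)|. Computing x^10 mod 36 for each x (by repeated squaring, reducing mod 36 at every step), the values σ(0), σ(1), …, σ(35) are: 0, 1, 16, 9, 4, 13, 0, 25, 28, 9, 28, 25, 0, 13, 4, 9, 16, 1, 0, 1, 16, 9, 4, 13, 0, 25, 28, 9, 28, 25, 0, 13, 4, 9, 16, 1.
The distinct values are {0, 1, 4, 9, 13, 16, 25, 28}; there are 8 of them.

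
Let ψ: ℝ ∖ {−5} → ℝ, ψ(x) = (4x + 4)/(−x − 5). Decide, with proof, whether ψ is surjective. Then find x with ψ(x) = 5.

-29/9

If ψ(x) = −4, cross-multiplying gives −1(4x + 4) = 4(−x − 5), which simplifies to −4 = −20 — false.  So −4 has no preimage and ψ is not surjective.
Solving ψ(x) = 5: cross-multiplying gives 4x + 4 = 5(−x − 5), which rearranges to 9x = −29, so x = −29/9.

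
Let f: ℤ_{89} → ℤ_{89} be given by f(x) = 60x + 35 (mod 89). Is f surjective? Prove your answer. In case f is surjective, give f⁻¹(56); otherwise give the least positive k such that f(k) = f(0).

Since gcd(60, 89) = 1, 60 is invertible modulo 89. Euclid's algorithm: 89 = 1·60 + 29, 60 = 2·29 + 2, 29 = 14·2 + 1; back-substituting gives 1 = 46·60 − 31·89, so 60⁻¹ ≡ 46 (mod 89).
For any y ∈ ℤ_{89}, x = 46(y − 35) mod 89 satisfies f(x) = 60·46(y − 35) + 35 ≡ y (since 60·46 ≡ 1 mod 89). So every y has a preimage.
So f is surjective.
Since f is surjective, we find f⁻¹(56): we need 60x ≡ 56 − 35 ≡ 21 (mod 89). Using 60⁻¹ = 46: x ≡ 46·21 = 966 = 10·89 + 76, so x = 76.
Check: f(76) = 60·76 + 35 = 4595 = 51·89 + 56 ≡ 56 (mod 89).

76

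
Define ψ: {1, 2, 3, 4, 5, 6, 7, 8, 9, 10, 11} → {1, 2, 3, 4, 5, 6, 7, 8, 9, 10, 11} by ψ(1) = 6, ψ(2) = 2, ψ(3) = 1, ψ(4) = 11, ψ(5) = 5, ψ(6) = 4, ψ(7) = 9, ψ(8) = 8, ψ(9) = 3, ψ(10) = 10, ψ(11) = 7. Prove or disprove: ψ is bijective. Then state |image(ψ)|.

11

The values 6, 2, 1, 11, 5, 4, 9, 8, 3, 10, 7 are a permutation of {1, 2, 3, 4, 5, 6, 7, 8, 9, 10, 11}: each element appears exactly once.
So ψ is injective and surjective, hence bijective.
The image of ψ is {1, 2, 3, 4, 5, 6, 7, 8, 9, 10, 11}, which has 11 elements.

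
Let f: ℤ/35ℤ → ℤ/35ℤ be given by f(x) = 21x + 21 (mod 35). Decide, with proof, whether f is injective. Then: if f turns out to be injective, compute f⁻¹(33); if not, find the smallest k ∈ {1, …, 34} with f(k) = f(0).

5

Recall: f is injective if f(s) = f(t) implies s = t.
We have gcd(21, 35) = 7 > 1. Taking s = 0 and t = 5: f(0) = 21 and f(5) = 21·5 + 21 = 126 ≡ 21 (mod 35).
So f(0) = f(5) while 0 ≠ 5, therefore f is not injective.
Since f is not injective, we find the least positive k with f(k) = f(0): this means 21k ≡ 0 (mod 35), i.e. 35 ∣ 21k. Since gcd(21, 35) = 7, dividing through by 7 this holds exactly when 5 ∣ 3k, and as gcd(3, 5) = 1, exactly when 5 ∣ k.
The smallest positive such k is 5.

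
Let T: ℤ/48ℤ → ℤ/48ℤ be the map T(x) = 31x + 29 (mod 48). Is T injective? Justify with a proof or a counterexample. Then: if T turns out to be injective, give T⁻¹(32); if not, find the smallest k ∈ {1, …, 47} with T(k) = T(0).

If T(x_1) = T(x_2), then 31x_1 ≡ 31x_2 (mod 48). Because gcd(31, 48) = 1, we may cancel 31 to get x_1 ≡ x_2 (mod 48).
Thus T is injective.
We now compute 31⁻¹ mod 48 explicitly. Euclid's algorithm: 48 = 1·31 + 17, 31 = 1·17 + 14, 17 = 1·14 + 3, 14 = 4·3 + 2, 3 = 1·2 + 1; back-substituting gives 1 = 31·31 − 20·48, so 31⁻¹ ≡ 31 (mod 48).
Since T is injective, we compute T⁻¹(32): solve 31x + 29 ≡ 32 (mod 48), i.e. 31x ≡ 3 (mod 48).
Multiplying by 31⁻¹ = 31 gives x ≡ 31·3 = 93 = 1·48 + 45 ≡ 45 (mod 48).
Check: T(45) = 31·45 + 29 = 1424 = 29·48 + 32 ≡ 32 (mod 48).

45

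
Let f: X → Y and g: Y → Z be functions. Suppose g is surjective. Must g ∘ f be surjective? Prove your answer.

not surjective

No. Take X = {0}, Y = Z = {0, 1, 2}, f(0) = 0, and g = identity (surjective).
Then (g ∘ f)(0) = 0, and 2 ∈ Z has no preimage under g ∘ f, so g ∘ f is not surjective.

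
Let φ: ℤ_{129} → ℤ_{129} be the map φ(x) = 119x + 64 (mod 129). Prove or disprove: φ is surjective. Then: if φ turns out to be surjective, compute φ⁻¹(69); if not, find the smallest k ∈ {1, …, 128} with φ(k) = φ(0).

64

Since gcd(119, 129) = 1, 119 is invertible modulo 129. Euclid's algorithm: 129 = 1·119 + 10, 119 = 11·10 + 9, 10 = 1·9 + 1; back-substituting gives 1 = 116·119 − 107·129, so 119⁻¹ ≡ 116 (mod 129).
For any y ∈ ℤ_{129}, x = 116(y − 64) mod 129 satisfies φ(x) = 119·116(y − 64) + 64 ≡ y (since 119·116 ≡ 1 mod 129). So every y has a preimage.
Hence φ is surjective.
Since φ is surjective, we compute φ⁻¹(69): solve 119x + 64 ≡ 69 (mod 129), i.e. 119x ≡ 5 (mod 129).
Multiplying by 119⁻¹ = 116 gives x ≡ 116·5 = 580 = 4·129 + 64 ≡ 64 (mod 129).
Check: φ(64) = 119·64 + 64 = 7680 = 59·129 + 69 ≡ 69 (mod 129).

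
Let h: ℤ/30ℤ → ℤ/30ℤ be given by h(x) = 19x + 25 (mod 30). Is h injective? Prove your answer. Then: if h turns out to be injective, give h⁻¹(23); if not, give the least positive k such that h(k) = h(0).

If h(x_1) = h(x_2), then 19x_1 ≡ 19x_2 (mod 30). Because gcd(19, 30) = 1, we may cancel 19 to get x_1 ≡ x_2 (mod 30).
Therefore h is injective.
We now compute 19⁻¹ mod 30 explicitly. Euclid's algorithm: 30 = 1·19 + 11, 19 = 1·11 + 8, 11 = 1·8 + 3, 8 = 2·3 + 2, 3 = 1·2 + 1; back-substituting gives 1 = 19·19 − 12·30, so 19⁻¹ ≡ 19 (mod 30).
Since h is injective, we find h⁻¹(23): we need 19x ≡ 23 − 25 ≡ 28 (mod 30). Using 19⁻¹ = 19: x ≡ 19·28 = 532 = 17·30 + 22, so x = 22.
Check: h(22) = 19·22 + 25 = 443 = 14·30 + 23 ≡ 23 (mod 30).

22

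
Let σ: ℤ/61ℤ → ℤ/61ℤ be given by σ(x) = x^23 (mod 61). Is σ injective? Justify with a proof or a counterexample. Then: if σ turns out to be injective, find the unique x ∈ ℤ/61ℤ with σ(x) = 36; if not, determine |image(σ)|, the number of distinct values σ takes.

46

Since 61 is prime, the nonzero elements of ℤ/61ℤ form a cyclic group of order 60.
As gcd(23, 60) = 1, raising to the 23rd power is a bijection on this group: if a^23 ≡ b^23 then (ab^{−1})^23 = 1, and the only element of order dividing gcd(23, 60) = 1 is 1, so a = b.
With σ(0) = 0 this makes σ injective on all of ℤ/61ℤ, hence bijective (finite equal-size domain and codomain). In particular σ is injective.
Since σ is injective, we find the preimage of 36. The inverse of x ↦ x^23 on (ℤ/61ℤ)^× is x ↦ x^47, because 23·47 = 1081 = 18·60 + 1 ≡ 1 (mod 60) and x^{60} = 1 for x ≠ 0 (Fermat). So σ⁻¹(36) = 36^47 mod 61.
Repeated squaring mod 61: 36^1 ≡ 36, 36^2 ≡ 36² = 1296 ≡ 15, 36^4 ≡ 15² = 225 ≡ 42, 36^8 ≡ 42² = 1764 ≡ 56, 36^16 ≡ 56² = 3136 ≡ 25, 36^32 ≡ 25² = 625 ≡ 15. Since 47 = 32 + 8 + 4 + 2 + 1, 36^47 ≡ 15·56·42·15·36: 15·56 = 840 ≡ 47, then 47·42 = 1974 ≡ 22, then 22·15 = 330 ≡ 25, then 25·36 = 900 ≡ 46. So 36^47 ≡ 46 (mod 61).
Hence σ⁻¹(36) = 46.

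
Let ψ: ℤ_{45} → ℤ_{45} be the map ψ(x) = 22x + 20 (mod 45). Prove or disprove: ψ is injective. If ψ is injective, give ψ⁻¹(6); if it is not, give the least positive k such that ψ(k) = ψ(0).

Suppose ψ(u) = ψ(v) in ℤ_{45}. Then 22u + 20 ≡ 22v + 20 (mod 45), therefore 22(u − v) ≡ 0 (mod 45).
Since gcd(22, 45) = 1, 22 is invertible modulo 45, therefore u − v ≡ 0 (mod 45), i.e. u = v.
Therefore ψ is injective.
We now compute 22⁻¹ mod 45 explicitly. Euclid's algorithm: 45 = 2·22 + 1; back-substituting gives 1 = 43·22 − 21·45, so 22⁻¹ ≡ 43 (mod 45).
Since ψ is injective, we compute ψ⁻¹(6): solve 22x + 20 ≡ 6 (mod 45), i.e. 22x ≡ 31 (mod 45).
Multiplying by 22⁻¹ = 43 gives x ≡ 43·31 = 1333 = 29·45 + 28 ≡ 28 (mod 45).
Check: ψ(28) = 22·28 + 20 = 636 = 14·45 + 6 ≡ 6 (mod 45).

28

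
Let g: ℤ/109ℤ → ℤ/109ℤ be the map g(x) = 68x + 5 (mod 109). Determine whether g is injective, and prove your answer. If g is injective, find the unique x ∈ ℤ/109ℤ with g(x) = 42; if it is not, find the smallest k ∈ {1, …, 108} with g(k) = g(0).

By definition, g is injective when g(x_1) = g(x_2) forces x_1 = x_2.
Suppose g(x_1) = g(x_2) in ℤ/109ℤ. Then 68x_1 + 5 ≡ 68x_2 + 5 (mod 109), therefore 68(x_1 − x_2) ≡ 0 (mod 109).
Since gcd(68, 109) = 1, 68 is invertible modulo 109, therefore x_1 − x_2 ≡ 0 (mod 109), i.e. x_1 = x_2.
So g is injective.
We now compute 68⁻¹ mod 109 explicitly. Euclid's algorithm: 109 = 1·68 + 41, 68 = 1·41 + 27, 41 = 1·27 + 14, 27 = 1·14 + 13, 14 = 1·13 + 1; back-substituting gives 1 = 101·68 − 63·109, so 68⁻¹ ≡ 101 (mod 109).
Since g is injective, we compute g⁻¹(42): solve 68x + 5 ≡ 42 (mod 109), i.e. 68x ≡ 37 (mod 109).
Multiplying by 68⁻¹ = 101 gives x ≡ 101·37 = 3737 = 34·109 + 31 ≡ 31 (mod 109).
Check: g(31) = 68·31 + 5 = 2113 = 19·109 + 42 ≡ 42 (mod 109).

31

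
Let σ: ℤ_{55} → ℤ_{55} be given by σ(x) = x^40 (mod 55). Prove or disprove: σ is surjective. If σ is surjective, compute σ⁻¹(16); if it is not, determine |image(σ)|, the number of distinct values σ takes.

σ(1) = 1^40 = 1.
σ(2): Repeated squaring mod 55: 2^1 ≡ 2, 2^2 ≡ 2² = 4, 2^4 ≡ 4² = 16, 2^8 ≡ 16² = 256 ≡ 36, 2^16 ≡ 36² = 1296 ≡ 31, 2^32 ≡ 31² = 961 ≡ 26. Since 40 = 32 + 8, 2^40 ≡ 26·36: 26·36 = 936 ≡ 1. So 2^40 ≡ 1 (mod 55).
So σ(1) = σ(2) = 1 while 1 ≠ 2, therefore σ is not injective.
A non-injective map from the 55-element set ℤ_{55} to itself takes at most 54 distinct values, so it cannot be surjective. So σ is not surjective.
Since σ is not surjective, we determine |image(σ)|. Computing x^40 mod 55 for each x (by repeated squaring, reducing mod 55 at every step), the values σ(0), σ(1), …, σ(54) are: 0, 1, 1, 1, 1, 45, 1, 1, 1, 1, 45, 11, 1, 1, 1, 45, 1, 1, 1, 1, 45, 1, 11, 1, 1, 45, 1, 1, 1, 1, 45, 1, 1, 11, 1, 45, 1, 1, 1, 1, 45, 1, 1, 1, 11, 45, 1, 1, 1, 1, 45, 1, 1, 1, 1.
The distinct values are {0, 1, 11, 45}; there are 4 of them.

4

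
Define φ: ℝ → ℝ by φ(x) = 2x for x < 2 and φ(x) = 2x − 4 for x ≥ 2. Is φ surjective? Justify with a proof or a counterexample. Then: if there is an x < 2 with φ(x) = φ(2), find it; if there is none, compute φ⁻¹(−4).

Both pieces are strictly increasing (slopes 2 and 2), so each is injective on its own interval.
The left piece maps (−∞, 2) onto (−∞, 4); the right piece maps [2, ∞) onto [0, ∞).
The union (−∞, 4) ∪ [0, ∞) covers ℝ, so φ is surjective.
For the follow-up: the images overlap, so an x < 2 with φ(x) = φ(2) exists. φ(2) = 0; solving 2x = 0 for x < 2 gives x = (0 − 0)/2 = 0.

0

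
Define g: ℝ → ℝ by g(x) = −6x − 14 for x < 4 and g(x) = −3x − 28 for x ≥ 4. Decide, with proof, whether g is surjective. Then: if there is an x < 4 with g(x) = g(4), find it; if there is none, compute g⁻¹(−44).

16/3

Both pieces are strictly decreasing (slopes −6 and −3), so each is injective on its own interval.
The left piece maps (−∞, 4) onto (−38, ∞); the right piece maps [4, ∞) onto (−∞, −40].
The union (−38, ∞) ∪ (−∞, −40] omits the interval between −38 and −40; in particular −38 has no preimage. So g is not surjective.
Because the two images are disjoint, no x < 4 has g(x) = g(4), so we compute g⁻¹(−44): −44 lies in (−∞, −40], so solve −3x − 28 = −44: x = (−44 + 28)/(−3) = 16/3.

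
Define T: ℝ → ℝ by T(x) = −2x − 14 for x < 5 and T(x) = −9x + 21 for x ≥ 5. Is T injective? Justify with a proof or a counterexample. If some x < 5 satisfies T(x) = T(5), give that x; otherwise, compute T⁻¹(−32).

53/9

Both pieces are strictly decreasing (slopes −2 and −9), so each is injective on its own interval.
The left piece maps (−∞, 5) onto (−24, ∞); the right piece maps [5, ∞) onto (−∞, −24].
These images are disjoint, so no value is attained by both pieces. Hence T is injective.
Because the two images are disjoint, no x < 5 has T(x) = T(5), so we compute T⁻¹(−32): −32 lies in (−∞, −24], so solve −9x + 21 = −32: x = (−32 − 21)/(−9) = 53/9.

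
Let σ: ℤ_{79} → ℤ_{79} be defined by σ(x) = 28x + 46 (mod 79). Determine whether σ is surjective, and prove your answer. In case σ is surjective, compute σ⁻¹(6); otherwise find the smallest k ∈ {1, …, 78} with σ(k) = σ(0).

Since gcd(28, 79) = 1, 28 is invertible modulo 79. Euclid's algorithm: 79 = 2·28 + 23, 28 = 1·23 + 5, 23 = 4·5 + 3, 5 = 1·3 + 2, 3 = 1·2 + 1; back-substituting gives 1 = 48·28 − 17·79, so 28⁻¹ ≡ 48 (mod 79).
Then y ↦ 48(y − 46) is a two-sided inverse to σ, so every y ∈ ℤ_{79} has a preimage.
Hence σ is surjective.
Since σ is surjective, we compute σ⁻¹(6): solve 28x + 46 ≡ 6 (mod 79), i.e. 28x ≡ 39 (mod 79).
Multiplying by 28⁻¹ = 48 gives x ≡ 48·39 = 1872 = 23·79 + 55 ≡ 55 (mod 79).
Check: σ(55) = 28·55 + 46 = 1586 = 20·79 + 6 ≡ 6 (mod 79).

55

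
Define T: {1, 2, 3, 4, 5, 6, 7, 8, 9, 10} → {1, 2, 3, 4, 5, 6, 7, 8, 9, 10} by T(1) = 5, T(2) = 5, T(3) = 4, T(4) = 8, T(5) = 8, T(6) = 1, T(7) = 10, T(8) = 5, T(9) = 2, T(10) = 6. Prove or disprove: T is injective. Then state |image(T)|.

T(1) = 5 = T(2) with 1 ≠ 2, so T is not injective.
The image of T is {1, 2, 4, 5, 6, 8, 10}, which has 7 elements.

7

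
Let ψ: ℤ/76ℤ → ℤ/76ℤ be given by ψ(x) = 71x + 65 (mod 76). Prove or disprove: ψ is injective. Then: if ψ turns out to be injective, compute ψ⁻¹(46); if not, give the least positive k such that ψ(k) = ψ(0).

Suppose ψ(u) = ψ(v) in ℤ/76ℤ. Then 71u + 65 ≡ 71v + 65 (mod 76), thus 71(u − v) ≡ 0 (mod 76).
Since gcd(71, 76) = 1, 71 is invertible modulo 76, thus u − v ≡ 0 (mod 76), i.e. u = v.
Therefore ψ is injective.
We now compute 71⁻¹ mod 76 explicitly. Euclid's algorithm: 76 = 1·71 + 5, 71 = 14·5 + 1; back-substituting gives 1 = 15·71 − 14·76, so 71⁻¹ ≡ 15 (mod 76).
Since ψ is injective, we find ψ⁻¹(46): we need 71x ≡ 46 − 65 ≡ 57 (mod 76). Using 71⁻¹ = 15: x ≡ 15·57 = 855 = 11·76 + 19, so x = 19.
Check: ψ(19) = 71·19 + 65 = 1414 = 18·76 + 46 ≡ 46 (mod 76).

19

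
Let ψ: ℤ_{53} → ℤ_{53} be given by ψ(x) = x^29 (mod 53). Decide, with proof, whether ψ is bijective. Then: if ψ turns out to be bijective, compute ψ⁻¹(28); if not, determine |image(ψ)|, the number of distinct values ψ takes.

Since 53 is prime, the nonzero elements of ℤ_{53} form a cyclic group of order 52.
As gcd(29, 52) = 1, raising to the 29th power is a bijection on this group: if x_1^29 ≡ x_2^29 then (x_1x_2^{−1})^29 = 1, and the only element of order dividing gcd(29, 52) = 1 is 1, so x_1 = x_2.
With ψ(0) = 0 this makes ψ injective on all of ℤ_{53}, hence bijective (finite equal-size domain and codomain). In particular ψ is bijective.
Since ψ is bijective, we find the preimage of 28. The inverse of x ↦ x^29 on (ℤ_{53})^× is x ↦ x^9, because 29·9 = 261 = 5·52 + 1 ≡ 1 (mod 52) and x^{52} = 1 for x ≠ 0 (Fermat). So ψ⁻¹(28) = 28^9 mod 53.
Repeated squaring mod 53: 28^1 ≡ 28, 28^2 ≡ 28² = 784 ≡ 42, 28^4 ≡ 42² = 1764 ≡ 15, 28^8 ≡ 15² = 225 ≡ 13. Since 9 = 8 + 1, 28^9 ≡ 13·28: 13·28 = 364 ≡ 46. So 28^9 ≡ 46 (mod 53).
Hence ψ⁻¹(28) = 46.

46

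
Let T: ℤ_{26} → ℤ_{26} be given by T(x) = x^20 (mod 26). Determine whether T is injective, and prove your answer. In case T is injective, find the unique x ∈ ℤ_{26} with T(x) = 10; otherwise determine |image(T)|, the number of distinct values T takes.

T(1) = 1^20 = 1.
T(5): Repeated squaring mod 26: 5^1 ≡ 5, 5^2 ≡ 5² = 25, 5^4 ≡ 25² = 625 ≡ 1, 5^8 ≡ 1² = 1, 5^16 ≡ 1² = 1. Since 20 = 16 + 4, 5^20 ≡ 1·1: 1·1 = 1. So 5^20 ≡ 1 (mod 26).
So T(1) = T(5) = 1 while 1 ≠ 5, therefore T is not injective.
Since T is not injective, we determine |image(T)|. Computing x^20 mod 26 for each x (by repeated squaring, reducing mod 26 at every step), the values T(0), T(1), …, T(25) are: 0, 1, 22, 9, 16, 1, 16, 3, 14, 3, 22, 9, 14, 13, 14, 9, 22, 3, 14, 3, 16, 1, 16, 9, 22, 1.
The distinct values are {0, 1, 3, 9, 13, 14, 16, 22}; there are 8 of them.

8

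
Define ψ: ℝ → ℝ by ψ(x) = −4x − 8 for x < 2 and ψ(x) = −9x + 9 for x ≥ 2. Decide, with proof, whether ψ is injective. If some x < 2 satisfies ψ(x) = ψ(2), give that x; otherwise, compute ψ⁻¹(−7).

Both pieces are strictly decreasing (slopes −4 and −9), so each is injective on its own interval.
The left piece maps (−∞, 2) onto (−16, ∞); the right piece maps [2, ∞) onto (−∞, −9].
These images overlap. In particular ψ(2) = −9 (right piece), and solving −4x − 8 = −9 on the left piece gives x = 1/4 < 2.
So ψ(1/4) = ψ(2) with 1/4 ≠ 2, and ψ is not injective. This x = 1/4 is the requested value below 2.

1/4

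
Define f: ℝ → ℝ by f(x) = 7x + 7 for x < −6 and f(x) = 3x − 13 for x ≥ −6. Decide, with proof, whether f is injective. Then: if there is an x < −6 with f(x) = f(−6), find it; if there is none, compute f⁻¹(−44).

Both pieces are strictly increasing (slopes 7 and 3), so each is injective on its own interval.
The left piece maps (−∞, −6) onto (−∞, −35); the right piece maps [−6, ∞) onto [−31, ∞).
These images are disjoint, so no value is attained by both pieces. Therefore f is injective.
Because the two images are disjoint, no x < −6 has f(x) = f(−6), so we compute f⁻¹(−44): −44 lies in (−∞, −35), so solve 7x + 7 = −44: x = (−44 − 7)/7 = −51/7.

-51/7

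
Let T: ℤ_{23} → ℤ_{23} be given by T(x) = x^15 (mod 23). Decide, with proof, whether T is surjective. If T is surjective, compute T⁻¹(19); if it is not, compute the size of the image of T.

Since 23 is prime, the nonzero elements of ℤ_{23} form a cyclic group of order 22.
As gcd(15, 22) = 1, raising to the 15th power is a bijection on this group: if a^15 ≡ b^15 then (ab^{−1})^15 = 1, and the only element of order dividing gcd(15, 22) = 1 is 1, so a = b.
With T(0) = 0 this makes T injective on all of ℤ_{23}, hence bijective (finite equal-size domain and codomain). In particular T is surjective.
Since T is surjective, we find the preimage of 19. The inverse of x ↦ x^15 on (ℤ_{23})^× is x ↦ x^3, because 15·3 = 45 = 2·22 + 1 ≡ 1 (mod 22) and x^{22} = 1 for x ≠ 0 (Fermat). So T⁻¹(19) = 19^3 mod 23.
Repeated squaring mod 23: 19^1 ≡ 19, 19^2 ≡ 19² = 361 ≡ 16. Since 3 = 2 + 1, 19^3 ≡ 16·19: 16·19 = 304 ≡ 5. So 19^3 ≡ 5 (mod 23).
Hence T⁻¹(19) = 5.

5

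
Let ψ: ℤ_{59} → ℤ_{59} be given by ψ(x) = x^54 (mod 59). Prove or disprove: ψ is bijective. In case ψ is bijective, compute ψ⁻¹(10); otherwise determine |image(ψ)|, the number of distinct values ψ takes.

30

ψ(29): Repeated squaring mod 59: 29^1 ≡ 29, 29^2 ≡ 29² = 841 ≡ 15, 29^4 ≡ 15² = 225 ≡ 48, 29^8 ≡ 48² = 2304 ≡ 3, 29^16 ≡ 3² = 9, 29^32 ≡ 9² = 81 ≡ 22. Since 54 = 32 + 16 + 4 + 2, 29^54 ≡ 22·9·48·15: 22·9 = 198 ≡ 21, then 21·48 = 1008 ≡ 5, then 5·15 = 75 ≡ 16. So 29^54 ≡ 16 (mod 59).
ψ(30): Repeated squaring mod 59: 30^1 ≡ 30, 30^2 ≡ 30² = 900 ≡ 15, 30^4 ≡ 15² = 225 ≡ 48, 30^8 ≡ 48² = 2304 ≡ 3, 30^16 ≡ 3² = 9, 30^32 ≡ 9² = 81 ≡ 22. Since 54 = 32 + 16 + 4 + 2, 30^54 ≡ 22·9·48·15: 22·9 = 198 ≡ 21, then 21·48 = 1008 ≡ 5, then 5·15 = 75 ≡ 16. So 30^54 ≡ 16 (mod 59).
So ψ(29) = ψ(30) = 16 while 29 ≠ 30, thus ψ is not injective, hence not bijective.
Since ψ is not bijective, we determine |image(ψ)|. Computing x^54 mod 59 for each x (by repeated squaring, reducing mod 59 at every step), the values ψ(0), ψ(1), …, ψ(58) are: 0, 1, 48, 51, 3, 27, 29, 36, 26, 5, 57, 46, 35, 12, 17, 20, 9, 41, 4, 53, 22, 7, 25, 15, 28, 21, 45, 19, 49, 16, 16, 49, 19, 45, 21, 28, 15, 25, 7, 22, 53, 4, 41, 9, 20, 17, 12, 35, 46, 57, 5, 26, 36, 29, 27, 3, 51, 48, 1.
The distinct values are {0, 1, 3, 4, 5, 7, 9, 12, 15, 16, 17, 19, 20, 21, 22, 25, 26, 27, 28, 29, 35, 36, 41, 45, 46, 48, 49, 51, 53, 57}; there are 30 of them.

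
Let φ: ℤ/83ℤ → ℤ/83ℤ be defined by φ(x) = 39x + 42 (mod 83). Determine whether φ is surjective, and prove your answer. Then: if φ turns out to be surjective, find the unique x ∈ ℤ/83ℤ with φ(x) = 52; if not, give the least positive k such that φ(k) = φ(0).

79

Recall: surjectivity means every element of the codomain has a preimage under φ.
Since gcd(39, 83) = 1, 39 is invertible modulo 83. Euclid's algorithm: 83 = 2·39 + 5, 39 = 7·5 + 4, 5 = 1·4 + 1; back-substituting gives 1 = 66·39 − 31·83, so 39⁻¹ ≡ 66 (mod 83).
Then y ↦ 66(y − 42) is a two-sided inverse to φ, so every y ∈ ℤ/83ℤ has a preimage.
So φ is surjective.
Since φ is surjective, we compute φ⁻¹(52): solve 39x + 42 ≡ 52 (mod 83), i.e. 39x ≡ 10 (mod 83).
Multiplying by 39⁻¹ = 66 gives x ≡ 66·10 = 660 = 7·83 + 79 ≡ 79 (mod 83).
Check: φ(79) = 39·79 + 42 = 3123 = 37·83 + 52 ≡ 52 (mod 83).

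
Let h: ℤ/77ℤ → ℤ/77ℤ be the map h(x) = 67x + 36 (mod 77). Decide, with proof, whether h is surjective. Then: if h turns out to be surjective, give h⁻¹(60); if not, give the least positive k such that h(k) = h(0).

Recall: surjectivity means every element of the codomain has a preimage under h.
Since gcd(67, 77) = 1, 67 is invertible modulo 77. Euclid's algorithm: 77 = 1·67 + 10, 67 = 6·10 + 7, 10 = 1·7 + 3, 7 = 2·3 + 1; back-substituting gives 1 = 23·67 − 20·77, so 67⁻¹ ≡ 23 (mod 77).
For any y ∈ ℤ/77ℤ, x = 23(y − 36) mod 77 satisfies h(x) = 67·23(y − 36) + 36 ≡ y (since 67·23 ≡ 1 mod 77). So every y has a preimage.
Thus h is surjective.
Since h is surjective, we find h⁻¹(60): we need 67x ≡ 60 − 36 ≡ 24 (mod 77). Using 67⁻¹ = 23: x ≡ 23·24 = 552 = 7·77 + 13, so x = 13.
Check: h(13) = 67·13 + 36 = 907 = 11·77 + 60 ≡ 60 (mod 77).

13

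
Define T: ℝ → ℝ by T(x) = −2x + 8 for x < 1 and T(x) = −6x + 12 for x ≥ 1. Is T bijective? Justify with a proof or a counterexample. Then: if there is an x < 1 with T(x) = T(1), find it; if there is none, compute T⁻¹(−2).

7/3

Both pieces are strictly decreasing (slopes −2 and −6), so each is injective on its own interval.
The left piece maps (−∞, 1) onto (6, ∞); the right piece maps [1, ∞) onto (−∞, 6].
Since 6 = 6, the images partition ℝ: T is injective and surjective, hence bijective.
Because the two images are disjoint, no x < 1 has T(x) = T(1), so we compute T⁻¹(−2): −2 lies in (−∞, 6], so solve −6x + 12 = −2: x = (−2 − 12)/(−6) = 7/3.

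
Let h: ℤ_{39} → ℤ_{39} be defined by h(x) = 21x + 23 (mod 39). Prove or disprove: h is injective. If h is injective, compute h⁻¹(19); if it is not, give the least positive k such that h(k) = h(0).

Recall: h is injective if h(u) = h(v) implies u = v.
We have gcd(21, 39) = 3 > 1. Taking u = 0 and v = 13: h(0) = 23 and h(13) = 21·13 + 23 = 296 ≡ 23 (mod 39).
So h(0) = h(13) while 0 ≠ 13, thus h is not injective.
Since h is not injective, we find the least positive k with h(k) = h(0): this means 21k ≡ 0 (mod 39), i.e. 39 ∣ 21k. Since gcd(21, 39) = 3, dividing through by 3 this holds exactly when 13 ∣ 7k, and as gcd(7, 13) = 1, exactly when 13 ∣ k.
The smallest positive such k is 13.

13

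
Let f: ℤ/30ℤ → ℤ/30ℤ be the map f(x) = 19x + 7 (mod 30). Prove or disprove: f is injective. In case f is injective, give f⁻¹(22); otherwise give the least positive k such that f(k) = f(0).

15

If f(u) = f(v), then 19u ≡ 19v (mod 30). Because gcd(19, 30) = 1, we may cancel 19 to get u ≡ v (mod 30).
Hence f is injective.
We now compute 19⁻¹ mod 30 explicitly. Euclid's algorithm: 30 = 1·19 + 11, 19 = 1·11 + 8, 11 = 1·8 + 3, 8 = 2·3 + 2, 3 = 1·2 + 1; back-substituting gives 1 = 19·19 − 12·30, so 19⁻¹ ≡ 19 (mod 30).
Since f is injective, we compute f⁻¹(22): solve 19x + 7 ≡ 22 (mod 30), i.e. 19x ≡ 15 (mod 30).
Multiplying by 19⁻¹ = 19 gives x ≡ 19·15 = 285 = 9·30 + 15 ≡ 15 (mod 30).
Check: f(15) = 19·15 + 7 = 292 = 9·30 + 22 ≡ 22 (mod 30).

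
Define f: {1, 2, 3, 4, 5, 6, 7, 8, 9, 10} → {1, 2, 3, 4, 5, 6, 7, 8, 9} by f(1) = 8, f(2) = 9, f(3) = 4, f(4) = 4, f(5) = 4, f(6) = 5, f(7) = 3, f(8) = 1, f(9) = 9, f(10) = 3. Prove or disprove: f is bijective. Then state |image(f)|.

f(3) = 4 = f(4) with 3 ≠ 4, so f is not injective, hence not bijective.
The image of f is {1, 3, 4, 5, 8, 9}, which has 6 elements.

6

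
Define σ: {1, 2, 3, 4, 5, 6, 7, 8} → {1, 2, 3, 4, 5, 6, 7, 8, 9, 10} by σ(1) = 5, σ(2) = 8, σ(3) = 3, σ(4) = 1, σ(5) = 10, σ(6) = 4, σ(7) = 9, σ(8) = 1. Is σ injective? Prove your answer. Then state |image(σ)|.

σ(4) = 1 = σ(8) with 4 ≠ 8, so σ is not injective.
The image of σ is {1, 3, 4, 5, 8, 9, 10}, which has 7 elements.

7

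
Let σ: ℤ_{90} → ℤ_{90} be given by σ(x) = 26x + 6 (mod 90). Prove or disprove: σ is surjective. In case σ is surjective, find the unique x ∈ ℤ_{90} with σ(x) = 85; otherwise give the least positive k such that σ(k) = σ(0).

45

Since gcd(26, 90) = 2, we have 26x ≡ 0 (mod 2) for all x, so σ(x) ≡ 0 (mod 2).
But 1 ≢ 0 (mod 2), so 1 ∈ ℤ_{90} has no preimage. Hence σ is not surjective.
Since σ is not surjective, we find the least positive k with σ(k) = σ(0): this means 26k ≡ 0 (mod 90), i.e. 90 ∣ 26k. Since gcd(26, 90) = 2, dividing through by 2 this holds exactly when 45 ∣ 13k, and as gcd(13, 45) = 1, exactly when 45 ∣ k.
The smallest positive such k is 45.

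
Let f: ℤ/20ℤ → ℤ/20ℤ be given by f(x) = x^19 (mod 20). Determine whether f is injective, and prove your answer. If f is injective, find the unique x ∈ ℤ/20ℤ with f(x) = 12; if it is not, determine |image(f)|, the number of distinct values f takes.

f(0) = 0^19 = 0.
f(10): Repeated squaring mod 20: 10^1 ≡ 10, 10^2 ≡ 10² = 100 ≡ 0, 10^4 ≡ 0² = 0, 10^8 ≡ 0² = 0, 10^16 ≡ 0² = 0. Since 19 = 16 + 2 + 1, 10^19 ≡ 0·0·10: 0·0 = 0, then 0·10 = 0. So 10^19 ≡ 0 (mod 20).
So f(0) = f(10) = 0 while 0 ≠ 10, so f is not injective.
Since f is not injective, we determine |image(f)|. Computing x^19 mod 20 for each x (by repeated squaring, reducing mod 20 at every step), the values f(0), f(1), …, f(19) are: 0, 1, 8, 7, 4, 5, 16, 3, 12, 9, 0, 11, 8, 17, 4, 15, 16, 13, 12, 19.
The distinct values are {0, 1, 3, 4, 5, 7, 8, 9, 11, 12, 13, 15, 16, 17, 19}; there are 15 of them.

15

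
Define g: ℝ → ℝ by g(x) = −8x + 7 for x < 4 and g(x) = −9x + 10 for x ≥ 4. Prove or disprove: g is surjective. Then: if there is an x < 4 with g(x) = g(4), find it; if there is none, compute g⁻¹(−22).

29/8

Both pieces are strictly decreasing (slopes −8 and −9), so each is injective on its own interval.
The left piece maps (−∞, 4) onto (−25, ∞); the right piece maps [4, ∞) onto (−∞, −26].
The union (−25, ∞) ∪ (−∞, −26] omits the interval between −25 and −26; in particular −25 has no preimage. So g is not surjective.
Because the two images are disjoint, no x < 4 has g(x) = g(4), so we compute g⁻¹(−22): −22 lies in (−25, ∞), so solve −8x + 7 = −22: x = (−22 − 7)/(−8) = 29/8.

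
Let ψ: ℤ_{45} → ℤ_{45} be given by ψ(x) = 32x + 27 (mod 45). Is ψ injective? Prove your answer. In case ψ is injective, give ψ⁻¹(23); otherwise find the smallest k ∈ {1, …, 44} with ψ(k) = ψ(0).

28

Recall: injectivity means: for all a, b in the domain, ψ(a) = ψ(b) implies a = b.
Suppose ψ(a) = ψ(b) in ℤ_{45}. Then 32a + 27 ≡ 32b + 27 (mod 45), therefore 32(a − b) ≡ 0 (mod 45).
Since gcd(32, 45) = 1, 32 is invertible modulo 45, therefore a − b ≡ 0 (mod 45), i.e. a = b.
Thus ψ is injective.
We now compute 32⁻¹ mod 45 explicitly. Euclid's algorithm: 45 = 1·32 + 13, 32 = 2·13 + 6, 13 = 2·6 + 1; back-substituting gives 1 = 38·32 − 27·45, so 32⁻¹ ≡ 38 (mod 45).
Since ψ is injective, we find ψ⁻¹(23): we need 32x ≡ 23 − 27 ≡ 41 (mod 45). Using 32⁻¹ = 38: x ≡ 38·41 = 1558 = 34·45 + 28, so x = 28.
Check: ψ(28) = 32·28 + 27 = 923 = 20·45 + 23 ≡ 23 (mod 45).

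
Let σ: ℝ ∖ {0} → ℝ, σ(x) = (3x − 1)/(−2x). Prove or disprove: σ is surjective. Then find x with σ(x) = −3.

-1/3

If σ(x) = −3/2, cross-multiplying gives −2(3x − 1) = 3(−2x), which simplifies to 2 = 0 — false.  So −3/2 has no preimage and σ is not surjective.
Solving σ(x) = −3: cross-multiplying gives 3x − 1 = −3(−2x), which rearranges to −3x = 1, so x = −1/3.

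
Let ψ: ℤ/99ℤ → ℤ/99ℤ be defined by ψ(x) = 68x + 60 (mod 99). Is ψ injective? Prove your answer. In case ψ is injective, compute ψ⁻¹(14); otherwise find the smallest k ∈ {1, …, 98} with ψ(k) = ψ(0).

43

If ψ(a) = ψ(b), then 68a ≡ 68b (mod 99). Because gcd(68, 99) = 1, we may cancel 68 to get a ≡ b (mod 99).
Hence ψ is injective.
We now compute 68⁻¹ mod 99 explicitly. Euclid's algorithm: 99 = 1·68 + 31, 68 = 2·31 + 6, 31 = 5·6 + 1; back-substituting gives 1 = 83·68 − 57·99, so 68⁻¹ ≡ 83 (mod 99).
Since ψ is injective, we compute ψ⁻¹(14): solve 68x + 60 ≡ 14 (mod 99), i.e. 68x ≡ 53 (mod 99).
Multiplying by 68⁻¹ = 83 gives x ≡ 83·53 = 4399 = 44·99 + 43 ≡ 43 (mod 99).
Check: ψ(43) = 68·43 + 60 = 2984 = 30·99 + 14 ≡ 14 (mod 99).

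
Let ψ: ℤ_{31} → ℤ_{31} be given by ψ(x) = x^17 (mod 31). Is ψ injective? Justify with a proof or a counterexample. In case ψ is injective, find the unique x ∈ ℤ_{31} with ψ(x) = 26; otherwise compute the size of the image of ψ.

Since 31 is prime, the nonzero elements of ℤ_{31} form a cyclic group of order 30.
As gcd(17, 30) = 1, raising to the 17th power is a bijection on this group: if a^17 ≡ b^17 then (ab^{−1})^17 = 1, and the only element of order dividing gcd(17, 30) = 1 is 1, so a = b.
With ψ(0) = 0 this makes ψ injective on all of ℤ_{31}, hence bijective (finite equal-size domain and codomain). In particular ψ is injective.
Since ψ is injective, we find the preimage of 26. The inverse of x ↦ x^17 on (ℤ_{31})^× is x ↦ x^23, because 17·23 = 391 = 13·30 + 1 ≡ 1 (mod 30) and x^{30} = 1 for x ≠ 0 (Fermat). So ψ⁻¹(26) = 26^23 mod 31.
Repeated squaring mod 31: 26^1 ≡ 26, 26^2 ≡ 26² = 676 ≡ 25, 26^4 ≡ 25² = 625 ≡ 5, 26^8 ≡ 5² = 25, 26^16 ≡ 25² = 625 ≡ 5. Since 23 = 16 + 4 + 2 + 1, 26^23 ≡ 5·5·25·26: 5·5 = 25, then 25·25 = 625 ≡ 5, then 5·26 = 130 ≡ 6. So 26^23 ≡ 6 (mod 31).
Hence ψ⁻¹(26) = 6.

6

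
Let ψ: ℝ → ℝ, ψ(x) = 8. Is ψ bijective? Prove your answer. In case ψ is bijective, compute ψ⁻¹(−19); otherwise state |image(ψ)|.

1

Recall: ψ is injective when ψ(a) = ψ(b) forces a = b.
ψ(0) = 8 = ψ(1) with 0 ≠ 1, so ψ is not injective, hence not bijective.
Since ψ is not bijective, we state |image(ψ)|: the image of ψ is {8}, which has 1 element.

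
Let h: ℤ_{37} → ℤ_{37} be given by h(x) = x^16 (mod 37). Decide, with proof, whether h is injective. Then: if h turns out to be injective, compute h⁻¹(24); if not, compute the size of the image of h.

10

h(1) = 1^16 = 1.
h(6): Repeated squaring mod 37: 6^1 ≡ 6, 6^2 ≡ 6² = 36, 6^4 ≡ 36² = 1296 ≡ 1, 6^8 ≡ 1² = 1, 6^16 ≡ 1² = 1. So 6^16 ≡ 1 (mod 37).
So h(1) = h(6) = 1 while 1 ≠ 6, thus h is not injective.
Since h is not injective, we determine |image(h)|. Computing x^16 mod 37 for each x (by repeated squaring, reducing mod 37 at every step), the values h(0), h(1), …, h(36) are: 0, 1, 9, 33, 7, 34, 1, 34, 26, 16, 10, 26, 9, 7, 10, 12, 12, 16, 33, 33, 16, 12, 12, 10, 7, 9, 26, 10, 16, 26, 34, 1, 34, 7, 33, 9, 1.
The distinct values are {0, 1, 7, 9, 10, 12, 16, 26, 33, 34}; there are 10 of them.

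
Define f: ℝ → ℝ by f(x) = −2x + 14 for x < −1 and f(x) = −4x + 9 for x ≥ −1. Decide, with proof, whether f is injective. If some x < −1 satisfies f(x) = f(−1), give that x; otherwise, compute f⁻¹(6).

Both pieces are strictly decreasing (slopes −2 and −4), so each is injective on its own interval.
The left piece maps (−∞, −1) onto (16, ∞); the right piece maps [−1, ∞) onto (−∞, 13].
These images are disjoint, so no value is attained by both pieces. So f is injective.
Because the two images are disjoint, no x < −1 has f(x) = f(−1), so we compute f⁻¹(6): 6 lies in (−∞, 13], so solve −4x + 9 = 6: x = (6 − 9)/(−4) = 3/4.

3/4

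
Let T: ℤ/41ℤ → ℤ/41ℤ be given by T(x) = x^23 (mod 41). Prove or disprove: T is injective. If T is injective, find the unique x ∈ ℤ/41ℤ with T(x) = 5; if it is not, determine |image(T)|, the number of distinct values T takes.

Since 41 is prime, the nonzero elements of ℤ/41ℤ form a cyclic group of order 40.
As gcd(23, 40) = 1, raising to the 23rd power is a bijection on this group: if a^23 ≡ b^23 then (ab^{−1})^23 = 1, and the only element of order dividing gcd(23, 40) = 1 is 1, so a = b.
With T(0) = 0 this makes T injective on all of ℤ/41ℤ, hence bijective (finite equal-size domain and codomain). In particular T is injective.
Since T is injective, we find the preimage of 5. The inverse of x ↦ x^23 on (ℤ/41ℤ)^× is x ↦ x^7, because 23·7 = 161 = 4·40 + 1 ≡ 1 (mod 40) and x^{40} = 1 for x ≠ 0 (Fermat). So T⁻¹(5) = 5^7 mod 41.
Repeated squaring mod 41: 5^1 ≡ 5, 5^2 ≡ 5² = 25, 5^4 ≡ 25² = 625 ≡ 10. Since 7 = 4 + 2 + 1, 5^7 ≡ 10·25·5: 10·25 = 250 ≡ 4, then 4·5 = 20. So 5^7 ≡ 20 (mod 41).
Hence T⁻¹(5) = 20.

20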